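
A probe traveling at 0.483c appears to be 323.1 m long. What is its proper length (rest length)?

Contracted length L = 323.1 m
γ = 1/√(1 - 0.483²) = 1.142
L₀ = γL = 1.142 × 323.1 = 369.0 m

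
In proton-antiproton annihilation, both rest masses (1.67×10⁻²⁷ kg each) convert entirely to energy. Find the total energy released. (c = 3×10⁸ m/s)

Both particles have the same rest mass, so total mass = 2m
E = 2m·c² = 2 × 1.67×10⁻²⁷ × (3×10⁸)²
= 2 × 1.67×10⁻²⁷ × 9×10¹⁶
= 3.006×10⁻¹⁰ J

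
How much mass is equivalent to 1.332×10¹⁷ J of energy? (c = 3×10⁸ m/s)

From E = mc², we get m = E/c²
c² = (3×10⁸)² = 9×10¹⁶ m²/s²
m = 1.332×10¹⁷ / 9×10¹⁶ = 1.480 kg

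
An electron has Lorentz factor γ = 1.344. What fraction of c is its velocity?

From γ = 1/√(1 - v²/c²):
1/γ² = 1/1.344² = 0.5536
v²/c² = 1 - 0.5536 = 0.4464
v/c = √(0.4464) = 0.6681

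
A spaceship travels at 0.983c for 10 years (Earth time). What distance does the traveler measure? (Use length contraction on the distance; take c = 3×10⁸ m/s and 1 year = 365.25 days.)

Earth distance: d = v × t = 0.983c × 10 yr = 9.306×10¹⁶ m
γ = 5.446
d' = d/γ = 9.306×10¹⁶/5.446 = 1.709×10¹⁶ m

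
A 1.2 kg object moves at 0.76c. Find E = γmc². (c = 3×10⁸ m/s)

γ = 1/√(1 - 0.76²) = 1.539
mc² = 1.2 × (3×10⁸)² = 1.080×10¹⁷ J
E = γmc² = 1.539 × 1.080×10¹⁷ = 1.662×10¹⁷ J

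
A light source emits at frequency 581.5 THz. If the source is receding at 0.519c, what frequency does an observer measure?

β = v/c = 0.519
(1-β)/(1+β) = 0.481/1.519 = 0.31666
Doppler factor = √(0.31666) = 0.5627
f_obs = 581.5 × 0.5627 = 327.2 THz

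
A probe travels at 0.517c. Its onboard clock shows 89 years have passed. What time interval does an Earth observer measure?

Proper time Δt₀ = 89 years
γ = 1/√(1 - 0.517²) = 1.168
Δt = γΔt₀ = 1.168 × 89 = 104.0 years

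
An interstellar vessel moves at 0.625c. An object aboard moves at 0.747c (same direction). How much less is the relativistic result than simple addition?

Classical: u' + v = 0.747 + 0.625 = 1.372c
Relativistic: u = (0.747 + 0.625)/(1 + 0.466875) = 1.372/1.466875 = 0.9353c
Difference: 1.372 - 0.9353 = 0.4367c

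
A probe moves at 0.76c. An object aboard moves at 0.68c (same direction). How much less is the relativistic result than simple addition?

Classical: u' + v = 0.68 + 0.76 = 1.44c
Relativistic: u = (0.68 + 0.76)/(1 + 0.5168) = 1.44/1.5168 = 0.9494c
Difference: 1.44 - 0.9494 = 0.4906c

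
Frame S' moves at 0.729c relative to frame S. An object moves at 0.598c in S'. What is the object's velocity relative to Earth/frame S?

u = (u' + v)/(1 + u'v/c²)
Numerator: 0.598 + 0.729 = 1.327
Denominator: 1 + 0.435942 = 1.435942
u = 1.327/1.435942 = 0.9241c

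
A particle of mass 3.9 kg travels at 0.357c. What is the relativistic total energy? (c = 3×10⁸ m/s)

γ = 1/√(1 - 0.357²) = 1.07054
mc² = 3.9 × (3×10⁸)² = 3.510×10¹⁷ J
E = γmc² = 1.07054 × 3.510×10¹⁷ = 3.758×10¹⁷ J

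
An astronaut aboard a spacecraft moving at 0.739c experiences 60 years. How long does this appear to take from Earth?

Proper time Δt₀ = 60 years
γ = 1/√(1 - 0.739²) = 1.4843
Δt = γΔt₀ = 1.4843 × 60 = 89.06 years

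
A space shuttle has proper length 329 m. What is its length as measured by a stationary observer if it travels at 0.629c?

Proper length L₀ = 329 m
γ = 1/√(1 - 0.629²) = 1.286
L = L₀/γ = 329/1.286 = 255.8 m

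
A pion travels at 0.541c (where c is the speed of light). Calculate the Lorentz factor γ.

v/c = 0.541, so (v/c)² = 0.292681
1 - (v/c)² = 0.707319
γ = 1/√(0.707319) = 1.189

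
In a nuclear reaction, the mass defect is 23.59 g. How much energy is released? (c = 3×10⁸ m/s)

Convert mass defect: Δm = 23.59 g = 0.02359 kg
E = Δm·c² = 0.02359 × (3×10⁸)²
= 0.02359 × 9×10¹⁶ = 2.123×10¹⁵ J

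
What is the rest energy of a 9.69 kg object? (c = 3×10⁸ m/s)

c² = (3×10⁸)² = 9.000×10¹⁶ m²/s²
E₀ = mc² = 9.69 × 9.000×10¹⁶ = 8.721×10¹⁷ J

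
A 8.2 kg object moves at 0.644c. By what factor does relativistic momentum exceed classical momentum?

p_rel = γmv, p_class = mv
Ratio = γ = 1/√(1 - 0.644²) = 1.307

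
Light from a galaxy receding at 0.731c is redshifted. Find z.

β = 0.731
(1+β)/(1-β) = 1.731/0.269 = 6.435
√(6.435) = 2.537
z = 2.537 - 1 = 1.537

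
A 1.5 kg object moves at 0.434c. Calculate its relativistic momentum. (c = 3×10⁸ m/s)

γ = 1/√(1 - 0.434²) = 1.110
v = 0.434 × 3×10⁸ = 1.302×10⁸ m/s
p = γmv = 1.110 × 1.5 × 1.302×10⁸ = 2.168×10⁸ kg·m/s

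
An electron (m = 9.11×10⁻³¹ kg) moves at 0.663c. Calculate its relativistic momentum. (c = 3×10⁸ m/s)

γ = 1/√(1 - 0.663²) = 1.3358
v = 0.663 × 3×10⁸ = 1.989×10⁸ m/s
p = γmv = 1.3358 × 9.11×10⁻³¹ × 1.989×10⁸ = 2.420×10⁻²² kg·m/s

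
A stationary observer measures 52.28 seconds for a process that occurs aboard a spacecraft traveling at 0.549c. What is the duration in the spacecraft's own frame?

Dilated time Δt = 52.28 seconds
γ = 1/√(1 - 0.549²) = 1.1964
Δt₀ = Δt/γ = 52.28/1.1964 = 43.70 seconds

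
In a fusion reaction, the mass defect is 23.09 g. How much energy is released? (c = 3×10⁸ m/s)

Convert mass defect: Δm = 23.09 g = 0.02309 kg
E = Δm·c² = 0.02309 × (3×10⁸)²
= 0.02309 × 9×10¹⁶ = 2.078×10¹⁵ J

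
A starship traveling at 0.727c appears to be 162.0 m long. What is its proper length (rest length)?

Contracted length L = 162.0 m
γ = 1/√(1 - 0.727²) = 1.456
L₀ = γL = 1.456 × 162.0 = 235.9 m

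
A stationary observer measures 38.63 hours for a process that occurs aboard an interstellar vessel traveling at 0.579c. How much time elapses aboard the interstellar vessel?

Dilated time Δt = 38.63 hours
γ = 1/√(1 - 0.579²) = 1.2265
Δt₀ = Δt/γ = 38.63/1.2265 = 31.50 hours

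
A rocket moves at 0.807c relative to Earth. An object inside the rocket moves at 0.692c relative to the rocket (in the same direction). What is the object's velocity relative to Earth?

u = (u' + v)/(1 + u'v/c²)
Numerator: 0.692 + 0.807 = 1.499
Denominator: 1 + 0.558444 = 1.558444
u = 1.499/1.558444 = 0.9619c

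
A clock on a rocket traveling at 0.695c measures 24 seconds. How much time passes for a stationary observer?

Proper time Δt₀ = 24 seconds
γ = 1/√(1 - 0.695²) = 1.391
Δt = γΔt₀ = 1.391 × 24 = 33.38 seconds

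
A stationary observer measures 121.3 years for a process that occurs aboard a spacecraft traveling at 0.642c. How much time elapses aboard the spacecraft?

Dilated time Δt = 121.3 years
γ = 1/√(1 - 0.642²) = 1.3043
Δt₀ = Δt/γ = 121.3/1.3043 = 93.00 years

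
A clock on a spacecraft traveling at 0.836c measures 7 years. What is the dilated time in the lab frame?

Proper time Δt₀ = 7 years
γ = 1/√(1 - 0.836²) = 1.8224
Δt = γΔt₀ = 1.8224 × 7 = 12.76 years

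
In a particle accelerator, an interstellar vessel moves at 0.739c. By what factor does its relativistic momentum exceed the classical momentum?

p_rel = γmv, p_class = mv
Ratio = γ = 1/√(1 - 0.739²)
= 1/√(0.453879) = 1.484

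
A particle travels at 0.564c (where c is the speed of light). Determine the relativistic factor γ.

v/c = 0.564, so (v/c)² = 0.318096
1 - (v/c)² = 0.681904
γ = 1/√(0.681904) = 1.211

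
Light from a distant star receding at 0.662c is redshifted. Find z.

β = 0.662
(1+β)/(1-β) = 1.662/0.338 = 4.917
√(4.917) = 2.217
z = 2.217 - 1 = 1.217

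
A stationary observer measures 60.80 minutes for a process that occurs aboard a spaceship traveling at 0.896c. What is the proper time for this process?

Dilated time Δt = 60.80 minutes
γ = 1/√(1 - 0.896²) = 2.252
Δt₀ = Δt/γ = 60.80/2.252 = 27.00 minutes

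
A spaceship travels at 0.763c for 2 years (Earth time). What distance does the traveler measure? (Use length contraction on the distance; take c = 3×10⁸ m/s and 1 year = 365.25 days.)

Earth distance: d = v × t = 0.763c × 2 yr = 1.4447×10¹⁶ m
γ = 1.5470
d' = d/γ = 1.4447×10¹⁶/1.5470 = 9.339×10¹⁵ m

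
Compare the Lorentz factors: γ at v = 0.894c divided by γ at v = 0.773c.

γ₁ = 1/√(1 - 0.894²) = 2.232
γ₂ = 1/√(1 - 0.773²) = 1.576
γ₁/γ₂ = 2.232/1.576 = 1.416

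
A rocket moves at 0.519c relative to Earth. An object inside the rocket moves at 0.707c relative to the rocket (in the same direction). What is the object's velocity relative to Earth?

u = (u' + v)/(1 + u'v/c²)
Numerator: 0.707 + 0.519 = 1.226
Denominator: 1 + 0.366933 = 1.366933
u = 1.226/1.366933 = 0.8969c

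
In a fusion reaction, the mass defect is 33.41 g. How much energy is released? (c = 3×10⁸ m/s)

Convert mass defect: Δm = 33.41 g = 0.03341 kg
E = Δm·c² = 0.03341 × (3×10⁸)²
= 0.03341 × 9×10¹⁶ = 3.007×10¹⁵ J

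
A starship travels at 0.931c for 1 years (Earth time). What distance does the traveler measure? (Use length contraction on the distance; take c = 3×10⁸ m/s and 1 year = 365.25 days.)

Earth distance: d = v × t = 0.931c × 1 yr = 8.814×10¹⁵ m
γ = 2.740
d' = d/γ = 8.814×10¹⁵/2.740 = 3.217×10¹⁵ m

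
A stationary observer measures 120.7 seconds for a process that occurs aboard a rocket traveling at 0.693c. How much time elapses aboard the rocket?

Dilated time Δt = 120.7 seconds
γ = 1/√(1 - 0.693²) = 1.387
Δt₀ = Δt/γ = 120.7/1.387 = 87.02 seconds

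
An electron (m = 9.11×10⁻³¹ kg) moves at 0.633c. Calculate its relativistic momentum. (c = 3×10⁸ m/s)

γ = 1/√(1 - 0.633²) = 1.292
v = 0.633 × 3×10⁸ = 1.899×10⁸ m/s
p = γmv = 1.292 × 9.11×10⁻³¹ × 1.899×10⁸ = 2.235×10⁻²² kg·m/s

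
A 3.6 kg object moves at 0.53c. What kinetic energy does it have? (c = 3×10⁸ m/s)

γ = 1/√(1 - 0.53²) = 1.17925
γ - 1 = 0.17925
KE = (γ-1)mc² = 0.17925 × 3.6 × (3×10⁸)² = 5.808×10¹⁶ J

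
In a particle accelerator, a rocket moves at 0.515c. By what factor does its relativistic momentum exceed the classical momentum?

p_rel = γmv, p_class = mv
Ratio = γ = 1/√(1 - 0.515²)
= 1/√(0.734775) = 1.167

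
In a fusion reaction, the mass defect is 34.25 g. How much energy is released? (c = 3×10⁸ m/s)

Convert mass defect: Δm = 34.25 g = 0.03425 kg
E = Δm·c² = 0.03425 × (3×10⁸)²
= 0.03425 × 9×10¹⁶ = 3.083×10¹⁵ J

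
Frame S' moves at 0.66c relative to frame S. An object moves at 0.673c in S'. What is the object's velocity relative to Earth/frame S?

u = (u' + v)/(1 + u'v/c²)
Numerator: 0.673 + 0.66 = 1.333
Denominator: 1 + 0.44418 = 1.44418
u = 1.333/1.44418 = 0.9230c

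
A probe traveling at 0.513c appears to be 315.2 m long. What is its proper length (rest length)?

Contracted length L = 315.2 m
γ = 1/√(1 - 0.513²) = 1.165
L₀ = γL = 1.165 × 315.2 = 367.2 m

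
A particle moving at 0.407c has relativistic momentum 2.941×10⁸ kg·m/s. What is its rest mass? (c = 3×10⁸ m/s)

γ = 1/√(1 - 0.407²) = 1.095
v = 0.407 × 3×10⁸ = 1.221×10⁸ m/s
m = p/(γv) = 2.941×10⁸/(1.095 × 1.221×10⁸) = 2.200 kg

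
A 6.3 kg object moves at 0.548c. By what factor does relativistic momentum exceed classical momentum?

p_rel = γmv, p_class = mv
Ratio = γ = 1/√(1 - 0.548²) = 1.195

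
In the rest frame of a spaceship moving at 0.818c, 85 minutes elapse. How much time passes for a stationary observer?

Proper time Δt₀ = 85 minutes
γ = 1/√(1 - 0.818²) = 1.7385
Δt = γΔt₀ = 1.7385 × 85 = 147.8 minutes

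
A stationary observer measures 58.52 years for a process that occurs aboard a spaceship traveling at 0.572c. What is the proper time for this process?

Dilated time Δt = 58.52 years
γ = 1/√(1 - 0.572²) = 1.2191
Δt₀ = Δt/γ = 58.52/1.2191 = 48.00 years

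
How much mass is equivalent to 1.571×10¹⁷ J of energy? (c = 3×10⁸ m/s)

From E = mc², we get m = E/c²
c² = (3×10⁸)² = 9×10¹⁶ m²/s²
m = 1.571×10¹⁷ / 9×10¹⁶ = 1.746 kg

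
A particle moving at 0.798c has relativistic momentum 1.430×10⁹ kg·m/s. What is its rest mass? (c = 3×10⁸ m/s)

γ = 1/√(1 - 0.798²) = 1.6593
v = 0.798 × 3×10⁸ = 2.394×10⁸ m/s
m = p/(γv) = 1.430×10⁹/(1.6593 × 2.394×10⁸) = 3.600 kg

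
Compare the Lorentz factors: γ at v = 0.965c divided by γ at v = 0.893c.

γ₁ = 1/√(1 - 0.965²) = 3.813
γ₂ = 1/√(1 - 0.893²) = 2.222
γ₁/γ₂ = 3.813/2.222 = 1.716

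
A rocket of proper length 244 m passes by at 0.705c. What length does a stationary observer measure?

Proper length L₀ = 244 m
γ = 1/√(1 - 0.705²) = 1.410
L = L₀/γ = 244/1.410 = 173.0 m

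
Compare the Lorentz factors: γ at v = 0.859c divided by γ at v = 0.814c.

γ₁ = 1/√(1 - 0.859²) = 1.9532
γ₂ = 1/√(1 - 0.814²) = 1.7216
γ₁/γ₂ = 1.9532/1.7216 = 1.135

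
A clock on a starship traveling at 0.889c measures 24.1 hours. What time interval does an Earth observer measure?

Proper time Δt₀ = 24.1 hours
γ = 1/√(1 - 0.889²) = 2.184
Δt = γΔt₀ = 2.184 × 24.1 = 52.63 hours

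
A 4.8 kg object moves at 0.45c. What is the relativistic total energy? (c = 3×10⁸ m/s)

γ = 1/√(1 - 0.45²) = 1.11979
mc² = 4.8 × (3×10⁸)² = 4.320×10¹⁷ J
E = γmc² = 1.11979 × 4.320×10¹⁷ = 4.837×10¹⁷ J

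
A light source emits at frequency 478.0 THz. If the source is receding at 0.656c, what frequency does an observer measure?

β = v/c = 0.656
(1-β)/(1+β) = 0.344/1.656 = 0.20773
Doppler factor = √(0.20773) = 0.4558
f_obs = 478.0 × 0.4558 = 217.9 THz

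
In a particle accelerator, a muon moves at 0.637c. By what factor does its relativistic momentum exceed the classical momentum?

p_rel = γmv, p_class = mv
Ratio = γ = 1/√(1 - 0.637²)
= 1/√(0.594231) = 1.297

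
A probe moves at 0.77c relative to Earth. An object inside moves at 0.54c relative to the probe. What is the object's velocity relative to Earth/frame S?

u = (u' + v)/(1 + u'v/c²)
Numerator: 0.54 + 0.77 = 1.31
Denominator: 1 + 0.4158 = 1.4158
u = 1.31/1.4158 = 0.9253c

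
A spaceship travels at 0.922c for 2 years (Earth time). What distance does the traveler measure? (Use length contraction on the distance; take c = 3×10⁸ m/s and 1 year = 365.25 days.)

Earth distance: d = v × t = 0.922c × 2 yr = 1.74577×10¹⁶ m
γ = 2.58271
d' = d/γ = 1.74577×10¹⁶/2.58271 = 6.759×10¹⁵ m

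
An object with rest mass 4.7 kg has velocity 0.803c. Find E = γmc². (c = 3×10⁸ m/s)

γ = 1/√(1 - 0.803²) = 1.678
mc² = 4.7 × (3×10⁸)² = 4.230×10¹⁷ J
E = γmc² = 1.678 × 4.230×10¹⁷ = 7.098×10¹⁷ J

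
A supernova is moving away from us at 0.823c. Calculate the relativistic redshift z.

β = 0.823
(1+β)/(1-β) = 1.823/0.177 = 10.30
√(10.30) = 3.209
z = 3.209 - 1 = 2.209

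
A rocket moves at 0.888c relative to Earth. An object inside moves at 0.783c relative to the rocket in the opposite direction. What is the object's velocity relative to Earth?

Object's velocity in rocket frame is u' = -0.783c
u = (u' + v)/(1 + u'v/c²) = (v - 0.783)/(1 - 0.783·v/c²)
Numerator: 0.888 - 0.783 = 0.105
Denominator: 1 - 0.695304 = 0.304696
u = 0.105/0.304696 = 0.3446c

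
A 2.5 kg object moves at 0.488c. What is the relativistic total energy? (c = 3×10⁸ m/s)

γ = 1/√(1 - 0.488²) = 1.1457
mc² = 2.5 × (3×10⁸)² = 2.250×10¹⁷ J
E = γmc² = 1.1457 × 2.250×10¹⁷ = 2.578×10¹⁷ J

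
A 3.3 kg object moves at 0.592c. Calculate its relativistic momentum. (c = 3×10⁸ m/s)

γ = 1/√(1 - 0.592²) = 1.2408
v = 0.592 × 3×10⁸ = 1.776×10⁸ m/s
p = γmv = 1.2408 × 3.3 × 1.776×10⁸ = 7.272×10⁸ kg·m/s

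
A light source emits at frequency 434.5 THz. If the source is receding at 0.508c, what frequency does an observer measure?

β = v/c = 0.508
(1-β)/(1+β) = 0.492/1.508 = 0.3263
Doppler factor = √(0.3263) = 0.5712
f_obs = 434.5 × 0.5712 = 248.2 THz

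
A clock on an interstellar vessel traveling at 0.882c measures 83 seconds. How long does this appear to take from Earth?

Proper time Δt₀ = 83 seconds
γ = 1/√(1 - 0.882²) = 2.122
Δt = γΔt₀ = 2.122 × 83 = 176.1 seconds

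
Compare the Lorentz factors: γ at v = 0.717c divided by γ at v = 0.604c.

γ₁ = 1/√(1 - 0.717²) = 1.435
γ₂ = 1/√(1 - 0.604²) = 1.255
γ₁/γ₂ = 1.435/1.255 = 1.143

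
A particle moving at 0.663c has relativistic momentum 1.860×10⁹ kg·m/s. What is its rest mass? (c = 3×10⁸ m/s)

γ = 1/√(1 - 0.663²) = 1.3358
v = 0.663 × 3×10⁸ = 1.989×10⁸ m/s
m = p/(γv) = 1.860×10⁹/(1.3358 × 1.989×10⁸) = 7.001 kg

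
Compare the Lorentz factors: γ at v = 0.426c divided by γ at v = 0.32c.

γ₁ = 1/√(1 - 0.426²) = 1.1053
γ₂ = 1/√(1 - 0.32²) = 1.0555
γ₁/γ₂ = 1.1053/1.0555 = 1.047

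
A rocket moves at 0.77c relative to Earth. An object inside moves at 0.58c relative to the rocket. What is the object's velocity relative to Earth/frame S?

u = (u' + v)/(1 + u'v/c²)
Numerator: 0.58 + 0.77 = 1.35
Denominator: 1 + 0.4466 = 1.4466
u = 1.35/1.4466 = 0.9332c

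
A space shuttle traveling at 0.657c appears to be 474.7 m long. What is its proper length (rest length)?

Contracted length L = 474.7 m
γ = 1/√(1 - 0.657²) = 1.3265
L₀ = γL = 1.3265 × 474.7 = 629.7 m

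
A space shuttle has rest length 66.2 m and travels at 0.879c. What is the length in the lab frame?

Proper length L₀ = 66.2 m
γ = 1/√(1 - 0.879²) = 2.097
L = L₀/γ = 66.2/2.097 = 31.57 m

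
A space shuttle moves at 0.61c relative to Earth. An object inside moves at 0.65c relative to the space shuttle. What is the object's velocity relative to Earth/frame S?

u = (u' + v)/(1 + u'v/c²)
Numerator: 0.65 + 0.61 = 1.26
Denominator: 1 + 0.3965 = 1.3965
u = 1.26/1.3965 = 0.9023c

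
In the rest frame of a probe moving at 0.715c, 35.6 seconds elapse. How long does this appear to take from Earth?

Proper time Δt₀ = 35.6 seconds
γ = 1/√(1 - 0.715²) = 1.4304
Δt = γΔt₀ = 1.4304 × 35.6 = 50.92 seconds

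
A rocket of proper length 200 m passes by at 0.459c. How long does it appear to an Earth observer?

Proper length L₀ = 200 m
γ = 1/√(1 - 0.459²) = 1.1256
L = L₀/γ = 200/1.1256 = 177.7 m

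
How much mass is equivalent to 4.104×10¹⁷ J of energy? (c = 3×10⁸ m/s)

From E = mc², we get m = E/c²
c² = (3×10⁸)² = 9×10¹⁶ m²/s²
m = 4.104×10¹⁷ / 9×10¹⁶ = 4.560 kg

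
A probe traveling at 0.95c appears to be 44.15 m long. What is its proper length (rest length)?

Contracted length L = 44.15 m
γ = 1/√(1 - 0.95²) = 3.203
L₀ = γL = 3.203 × 44.15 = 141.4 m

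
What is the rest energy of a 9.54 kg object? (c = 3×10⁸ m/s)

c² = (3×10⁸)² = 9.000×10¹⁶ m²/s²
E₀ = mc² = 9.54 × 9.000×10¹⁶ = 8.586×10¹⁷ J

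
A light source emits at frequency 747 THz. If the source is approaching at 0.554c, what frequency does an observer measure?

β = v/c = 0.554
(1+β)/(1-β) = 1.554/0.446 = 3.4843
Doppler factor = √(3.4843) = 1.8666
f_obs = 747 × 1.8666 = 1394 THz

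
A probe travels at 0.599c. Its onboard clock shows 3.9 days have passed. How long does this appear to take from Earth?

Proper time Δt₀ = 3.9 days
γ = 1/√(1 - 0.599²) = 1.2488
Δt = γΔt₀ = 1.2488 × 3.9 = 4.870 days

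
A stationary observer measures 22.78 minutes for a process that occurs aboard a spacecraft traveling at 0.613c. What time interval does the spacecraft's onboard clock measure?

Dilated time Δt = 22.78 minutes
γ = 1/√(1 - 0.613²) = 1.2657
Δt₀ = Δt/γ = 22.78/1.2657 = 18.00 minutes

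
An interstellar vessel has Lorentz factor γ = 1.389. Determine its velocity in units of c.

From γ = 1/√(1 - v²/c²):
1/γ² = 1/1.389² = 0.5183
v²/c² = 1 - 0.5183 = 0.4817
v/c = √(0.4817) = 0.6940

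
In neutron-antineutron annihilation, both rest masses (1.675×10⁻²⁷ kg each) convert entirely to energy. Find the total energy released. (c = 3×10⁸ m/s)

Both particles have the same rest mass, so total mass = 2m
E = 2m·c² = 2 × 1.675×10⁻²⁷ × (3×10⁸)²
= 2 × 1.675×10⁻²⁷ × 9×10¹⁶
= 3.015×10⁻¹⁰ J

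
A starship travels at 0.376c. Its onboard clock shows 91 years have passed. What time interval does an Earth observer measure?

Proper time Δt₀ = 91 years
γ = 1/√(1 - 0.376²) = 1.0792
Δt = γΔt₀ = 1.0792 × 91 = 98.21 years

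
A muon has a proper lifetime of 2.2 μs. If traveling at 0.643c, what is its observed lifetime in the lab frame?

Proper lifetime τ₀ = 2.2 μs
γ = 1/√(1 - 0.643²) = 1.306
τ = γτ₀ = 1.306 × 2.2 μs = 2.873 μs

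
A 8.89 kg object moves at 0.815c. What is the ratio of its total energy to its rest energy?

E = γmc², E₀ = mc²
E/E₀ = γ = 1/√(1 - 0.815²) = 1.726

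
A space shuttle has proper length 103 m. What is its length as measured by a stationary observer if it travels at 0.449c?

Proper length L₀ = 103 m
γ = 1/√(1 - 0.449²) = 1.1192
L = L₀/γ = 103/1.1192 = 92.03 m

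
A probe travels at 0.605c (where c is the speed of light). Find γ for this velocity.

v/c = 0.605, so (v/c)² = 0.366025
1 - (v/c)² = 0.633975
γ = 1/√(0.633975) = 1.256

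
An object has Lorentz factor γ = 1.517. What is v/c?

From γ = 1/√(1 - v²/c²):
1/γ² = 1/1.517² = 0.4345
v²/c² = 1 - 0.4345 = 0.5655
v/c = √(0.5655) = 0.7520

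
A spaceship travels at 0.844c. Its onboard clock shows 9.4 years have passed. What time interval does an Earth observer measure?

Proper time Δt₀ = 9.4 years
γ = 1/√(1 - 0.844²) = 1.8645
Δt = γΔt₀ = 1.8645 × 9.4 = 17.53 years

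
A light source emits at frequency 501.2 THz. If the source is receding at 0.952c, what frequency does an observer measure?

β = v/c = 0.952
(1-β)/(1+β) = 0.048/1.952 = 0.02459
Doppler factor = √(0.02459) = 0.1568
f_obs = 501.2 × 0.1568 = 78.59 THz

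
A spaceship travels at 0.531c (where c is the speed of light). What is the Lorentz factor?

v/c = 0.531, so (v/c)² = 0.281961
1 - (v/c)² = 0.718039
γ = 1/√(0.718039) = 1.180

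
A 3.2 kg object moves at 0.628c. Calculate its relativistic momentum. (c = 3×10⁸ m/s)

γ = 1/√(1 - 0.628²) = 1.285
v = 0.628 × 3×10⁸ = 1.884×10⁸ m/s
p = γmv = 1.285 × 3.2 × 1.884×10⁸ = 7.747×10⁸ kg·m/s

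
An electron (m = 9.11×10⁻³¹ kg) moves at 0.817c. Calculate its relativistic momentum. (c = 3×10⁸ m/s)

γ = 1/√(1 - 0.817²) = 1.734
v = 0.817 × 3×10⁸ = 2.451×10⁸ m/s
p = γmv = 1.734 × 9.11×10⁻³¹ × 2.451×10⁸ = 3.872×10⁻²² kg·m/s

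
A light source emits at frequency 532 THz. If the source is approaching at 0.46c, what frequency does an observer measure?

β = v/c = 0.46
(1+β)/(1-β) = 1.46/0.54 = 2.7037
Doppler factor = √(2.7037) = 1.6443
f_obs = 532 × 1.6443 = 874.8 THz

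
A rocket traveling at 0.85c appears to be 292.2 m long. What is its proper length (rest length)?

Contracted length L = 292.2 m
γ = 1/√(1 - 0.85²) = 1.8983
L₀ = γL = 1.8983 × 292.2 = 554.7 m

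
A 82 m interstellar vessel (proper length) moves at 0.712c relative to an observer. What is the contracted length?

Proper length L₀ = 82 m
γ = 1/√(1 - 0.712²) = 1.424
L = L₀/γ = 82/1.424 = 57.58 m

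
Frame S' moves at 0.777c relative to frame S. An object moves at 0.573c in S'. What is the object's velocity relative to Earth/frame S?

u = (u' + v)/(1 + u'v/c²)
Numerator: 0.573 + 0.777 = 1.35
Denominator: 1 + 0.445221 = 1.445221
u = 1.35/1.445221 = 0.9341c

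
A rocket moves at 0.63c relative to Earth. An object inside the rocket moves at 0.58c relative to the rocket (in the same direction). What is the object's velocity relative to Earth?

u = (u' + v)/(1 + u'v/c²)
Numerator: 0.58 + 0.63 = 1.21
Denominator: 1 + 0.3654 = 1.3654
u = 1.21/1.3654 = 0.8862c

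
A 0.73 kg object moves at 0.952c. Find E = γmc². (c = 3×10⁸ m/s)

γ = 1/√(1 - 0.952²) = 3.267
mc² = 0.73 × (3×10⁸)² = 6.570×10¹⁶ J
E = γmc² = 3.267 × 6.570×10¹⁶ = 2.146×10¹⁷ J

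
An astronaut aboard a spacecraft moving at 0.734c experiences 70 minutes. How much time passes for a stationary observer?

Proper time Δt₀ = 70 minutes
γ = 1/√(1 - 0.734²) = 1.4724
Δt = γΔt₀ = 1.4724 × 70 = 103.1 minutes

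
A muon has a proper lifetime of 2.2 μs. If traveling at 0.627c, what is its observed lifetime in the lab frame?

Proper lifetime τ₀ = 2.2 μs
γ = 1/√(1 - 0.627²) = 1.2837
τ = γτ₀ = 1.2837 × 2.2 μs = 2.824 μs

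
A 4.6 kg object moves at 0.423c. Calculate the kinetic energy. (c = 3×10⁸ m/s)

γ = 1/√(1 - 0.423²) = 1.1036
γ - 1 = 0.1036
KE = (γ-1)mc² = 0.1036 × 4.6 × (3×10⁸)² = 4.289×10¹⁶ J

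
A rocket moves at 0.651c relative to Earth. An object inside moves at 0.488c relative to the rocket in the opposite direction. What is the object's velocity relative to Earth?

Object's velocity in rocket frame is u' = -0.488c
u = (u' + v)/(1 + u'v/c²) = (v - 0.488)/(1 - 0.488·v/c²)
Numerator: 0.651 - 0.488 = 0.163
Denominator: 1 - 0.317688 = 0.682312
u = 0.163/0.682312 = 0.2389c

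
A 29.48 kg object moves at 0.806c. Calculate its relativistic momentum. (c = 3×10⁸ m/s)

γ = 1/√(1 - 0.806²) = 1.689
v = 0.806 × 3×10⁸ = 2.418×10⁸ m/s
p = γmv = 1.689 × 29.48 × 2.418×10⁸ = 1.204×10¹⁰ kg·m/s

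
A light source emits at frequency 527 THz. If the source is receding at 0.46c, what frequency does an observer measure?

β = v/c = 0.46
(1-β)/(1+β) = 0.54/1.46 = 0.3699
Doppler factor = √(0.3699) = 0.6082
f_obs = 527 × 0.6082 = 320.5 THz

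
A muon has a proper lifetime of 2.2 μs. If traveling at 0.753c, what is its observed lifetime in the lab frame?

Proper lifetime τ₀ = 2.2 μs
γ = 1/√(1 - 0.753²) = 1.5197
τ = γτ₀ = 1.5197 × 2.2 μs = 3.343 μs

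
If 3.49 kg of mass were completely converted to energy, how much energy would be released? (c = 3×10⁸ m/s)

Using E = mc²:
c² = (3×10⁸)² = 9×10¹⁶ m²/s²
E = 3.49 × 9×10¹⁶ = 3.141×10¹⁷ J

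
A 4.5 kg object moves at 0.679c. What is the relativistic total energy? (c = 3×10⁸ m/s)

γ = 1/√(1 - 0.679²) = 1.3621
mc² = 4.5 × (3×10⁸)² = 4.050×10¹⁷ J
E = γmc² = 1.3621 × 4.050×10¹⁷ = 5.517×10¹⁷ J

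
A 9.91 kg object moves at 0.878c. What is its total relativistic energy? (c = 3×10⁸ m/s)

γ = 1/√(1 - 0.878²) = 2.089
mc² = 9.91 × (3×10⁸)² = 8.919×10¹⁷ J
E = γmc² = 2.089 × 8.919×10¹⁷ = 1.863×10¹⁸ J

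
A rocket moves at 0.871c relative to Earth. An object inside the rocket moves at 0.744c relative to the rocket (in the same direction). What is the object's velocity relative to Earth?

u = (u' + v)/(1 + u'v/c²)
Numerator: 0.744 + 0.871 = 1.615
Denominator: 1 + 0.648024 = 1.648024
u = 1.615/1.648024 = 0.9800c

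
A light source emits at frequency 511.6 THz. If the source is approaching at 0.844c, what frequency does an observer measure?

β = v/c = 0.844
(1+β)/(1-β) = 1.844/0.156 = 11.82
Doppler factor = √(11.82) = 3.438
f_obs = 511.6 × 3.438 = 1759 THz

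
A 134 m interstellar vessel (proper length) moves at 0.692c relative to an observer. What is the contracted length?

Proper length L₀ = 134 m
γ = 1/√(1 - 0.692²) = 1.38524
L = L₀/γ = 134/1.38524 = 96.73 m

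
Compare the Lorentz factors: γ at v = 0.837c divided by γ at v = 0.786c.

γ₁ = 1/√(1 - 0.837²) = 1.8275
γ₂ = 1/√(1 - 0.786²) = 1.6175
γ₁/γ₂ = 1.8275/1.6175 = 1.130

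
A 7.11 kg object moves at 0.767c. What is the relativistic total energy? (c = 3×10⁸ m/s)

γ = 1/√(1 - 0.767²) = 1.5585
mc² = 7.11 × (3×10⁸)² = 6.399×10¹⁷ J
E = γmc² = 1.5585 × 6.399×10¹⁷ = 9.973×10¹⁷ J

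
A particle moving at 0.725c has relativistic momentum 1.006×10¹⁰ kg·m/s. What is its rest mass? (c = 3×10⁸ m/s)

γ = 1/√(1 - 0.725²) = 1.4519
v = 0.725 × 3×10⁸ = 2.175×10⁸ m/s
m = p/(γv) = 1.006×10¹⁰/(1.4519 × 2.175×10⁸) = 31.86 kg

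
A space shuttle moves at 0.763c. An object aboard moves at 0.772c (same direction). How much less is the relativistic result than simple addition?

Classical: u' + v = 0.772 + 0.763 = 1.535c
Relativistic: u = (0.772 + 0.763)/(1 + 0.589036) = 1.535/1.589036 = 0.9660c
Difference: 1.535 - 0.9660 = 0.5690c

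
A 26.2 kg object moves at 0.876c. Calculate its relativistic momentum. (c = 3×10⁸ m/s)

γ = 1/√(1 - 0.876²) = 2.0734
v = 0.876 × 3×10⁸ = 2.628×10⁸ m/s
p = γmv = 2.0734 × 26.2 × 2.628×10⁸ = 1.428×10¹⁰ kg·m/s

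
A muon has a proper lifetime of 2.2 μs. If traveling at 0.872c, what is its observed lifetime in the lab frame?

Proper lifetime τ₀ = 2.2 μs
γ = 1/√(1 - 0.872²) = 2.0429
τ = γτ₀ = 2.0429 × 2.2 μs = 4.494 μs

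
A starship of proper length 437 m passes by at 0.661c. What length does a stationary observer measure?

Proper length L₀ = 437 m
γ = 1/√(1 - 0.661²) = 1.3326
L = L₀/γ = 437/1.3326 = 327.9 m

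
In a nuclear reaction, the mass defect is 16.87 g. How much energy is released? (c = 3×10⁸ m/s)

Convert mass defect: Δm = 16.87 g = 0.01687 kg
E = Δm·c² = 0.01687 × (3×10⁸)²
= 0.01687 × 9×10¹⁶ = 1.518×10¹⁵ J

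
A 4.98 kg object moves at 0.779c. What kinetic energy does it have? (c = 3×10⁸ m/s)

γ = 1/√(1 - 0.779²) = 1.5948
γ - 1 = 0.5948
KE = (γ-1)mc² = 0.5948 × 4.98 × (3×10⁸)² = 2.666×10¹⁷ J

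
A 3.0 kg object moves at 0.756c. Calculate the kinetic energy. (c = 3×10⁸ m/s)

γ = 1/√(1 - 0.756²) = 1.5277
γ - 1 = 0.5277
KE = (γ-1)mc² = 0.5277 × 3.0 × (3×10⁸)² = 1.425×10¹⁷ J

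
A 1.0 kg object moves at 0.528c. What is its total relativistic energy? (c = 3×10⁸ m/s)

γ = 1/√(1 - 0.528²) = 1.178
mc² = 1.0 × (3×10⁸)² = 9.000×10¹⁶ J
E = γmc² = 1.178 × 9.000×10¹⁶ = 1.060×10¹⁷ J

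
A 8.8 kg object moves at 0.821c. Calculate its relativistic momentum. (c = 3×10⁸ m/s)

γ = 1/√(1 - 0.821²) = 1.7515
v = 0.821 × 3×10⁸ = 2.463×10⁸ m/s
p = γmv = 1.7515 × 8.8 × 2.463×10⁸ = 3.796×10⁹ kg·m/s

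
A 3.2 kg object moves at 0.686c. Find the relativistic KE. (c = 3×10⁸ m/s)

γ = 1/√(1 - 0.686²) = 1.3744
γ - 1 = 0.3744
KE = (γ-1)mc² = 0.3744 × 3.2 × (3×10⁸)² = 1.078×10¹⁷ J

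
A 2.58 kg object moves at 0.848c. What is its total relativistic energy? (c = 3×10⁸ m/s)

γ = 1/√(1 - 0.848²) = 1.8868
mc² = 2.58 × (3×10⁸)² = 2.322×10¹⁷ J
E = γmc² = 1.8868 × 2.322×10¹⁷ = 4.381×10¹⁷ J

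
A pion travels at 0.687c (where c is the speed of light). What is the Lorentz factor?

v/c = 0.687, so (v/c)² = 0.471969
1 - (v/c)² = 0.528031
γ = 1/√(0.528031) = 1.376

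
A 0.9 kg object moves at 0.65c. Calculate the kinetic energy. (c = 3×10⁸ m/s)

γ = 1/√(1 - 0.65²) = 1.3159
γ - 1 = 0.3159
KE = (γ-1)mc² = 0.3159 × 0.9 × (3×10⁸)² = 2.559×10¹⁶ J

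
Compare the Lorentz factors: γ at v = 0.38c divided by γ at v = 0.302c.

γ₁ = 1/√(1 - 0.38²) = 1.081
γ₂ = 1/√(1 - 0.302²) = 1.049
γ₁/γ₂ = 1.081/1.049 = 1.031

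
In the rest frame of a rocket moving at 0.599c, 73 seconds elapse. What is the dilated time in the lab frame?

Proper time Δt₀ = 73 seconds
γ = 1/√(1 - 0.599²) = 1.2488
Δt = γΔt₀ = 1.2488 × 73 = 91.16 seconds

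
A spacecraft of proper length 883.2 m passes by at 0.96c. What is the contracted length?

Proper length L₀ = 883.2 m
γ = 1/√(1 - 0.96²) = 3.571
L = L₀/γ = 883.2/3.571 = 247.3 m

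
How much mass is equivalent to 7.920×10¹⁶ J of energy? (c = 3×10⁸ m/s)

From E = mc², we get m = E/c²
c² = (3×10⁸)² = 9×10¹⁶ m²/s²
m = 7.920×10¹⁶ / 9×10¹⁶ = 0.8800 kg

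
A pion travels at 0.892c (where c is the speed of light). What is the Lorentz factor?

v/c = 0.892, so (v/c)² = 0.795664
1 - (v/c)² = 0.204336
γ = 1/√(0.204336) = 2.212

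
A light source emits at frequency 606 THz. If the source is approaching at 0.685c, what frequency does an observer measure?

β = v/c = 0.685
(1+β)/(1-β) = 1.685/0.315 = 5.349
Doppler factor = √(5.349) = 2.313
f_obs = 606 × 2.313 = 1402 THz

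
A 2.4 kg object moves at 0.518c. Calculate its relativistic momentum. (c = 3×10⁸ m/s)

γ = 1/√(1 - 0.518²) = 1.169
v = 0.518 × 3×10⁸ = 1.554×10⁸ m/s
p = γmv = 1.169 × 2.4 × 1.554×10⁸ = 4.360×10⁸ kg·m/s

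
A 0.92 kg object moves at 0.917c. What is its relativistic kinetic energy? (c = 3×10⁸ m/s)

γ = 1/√(1 - 0.917²) = 2.507
γ - 1 = 1.507
KE = (γ-1)mc² = 1.507 × 0.92 × (3×10⁸)² = 1.248×10¹⁷ J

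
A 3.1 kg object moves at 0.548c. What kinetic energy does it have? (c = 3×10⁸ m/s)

γ = 1/√(1 - 0.548²) = 1.1955
γ - 1 = 0.1955
KE = (γ-1)mc² = 0.1955 × 3.1 × (3×10⁸)² = 5.454×10¹⁶ J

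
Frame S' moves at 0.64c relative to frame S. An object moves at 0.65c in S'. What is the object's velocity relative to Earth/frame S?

u = (u' + v)/(1 + u'v/c²)
Numerator: 0.65 + 0.64 = 1.29
Denominator: 1 + 0.416 = 1.416
u = 1.29/1.416 = 0.9110c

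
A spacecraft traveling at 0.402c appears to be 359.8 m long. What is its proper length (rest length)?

Contracted length L = 359.8 m
γ = 1/√(1 - 0.402²) = 1.092
L₀ = γL = 1.092 × 359.8 = 392.9 m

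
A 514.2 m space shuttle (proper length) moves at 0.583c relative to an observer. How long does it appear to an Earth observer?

Proper length L₀ = 514.2 m
γ = 1/√(1 - 0.583²) = 1.2308
L = L₀/γ = 514.2/1.2308 = 417.8 m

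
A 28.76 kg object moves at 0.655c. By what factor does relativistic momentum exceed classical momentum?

p_rel = γmv, p_class = mv
Ratio = γ = 1/√(1 - 0.655²) = 1.323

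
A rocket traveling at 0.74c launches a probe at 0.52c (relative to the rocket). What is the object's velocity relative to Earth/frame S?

u = (u' + v)/(1 + u'v/c²)
Numerator: 0.52 + 0.74 = 1.26
Denominator: 1 + 0.3848 = 1.3848
u = 1.26/1.3848 = 0.9099c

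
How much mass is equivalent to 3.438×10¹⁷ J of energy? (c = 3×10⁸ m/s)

From E = mc², we get m = E/c²
c² = (3×10⁸)² = 9×10¹⁶ m²/s²
m = 3.438×10¹⁷ / 9×10¹⁶ = 3.820 kg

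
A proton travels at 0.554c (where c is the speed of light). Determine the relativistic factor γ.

v/c = 0.554, so (v/c)² = 0.306916
1 - (v/c)² = 0.693084
γ = 1/√(0.693084) = 1.201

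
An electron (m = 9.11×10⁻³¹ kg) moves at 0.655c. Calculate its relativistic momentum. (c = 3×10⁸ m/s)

γ = 1/√(1 - 0.655²) = 1.3234
v = 0.655 × 3×10⁸ = 1.965×10⁸ m/s
p = γmv = 1.3234 × 9.11×10⁻³¹ × 1.965×10⁸ = 2.369×10⁻²² kg·m/s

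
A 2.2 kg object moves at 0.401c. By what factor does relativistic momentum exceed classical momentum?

p_rel = γmv, p_class = mv
Ratio = γ = 1/√(1 - 0.401²) = 1.092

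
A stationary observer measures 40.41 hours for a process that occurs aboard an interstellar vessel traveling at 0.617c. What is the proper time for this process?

Dilated time Δt = 40.41 hours
γ = 1/√(1 - 0.617²) = 1.2707
Δt₀ = Δt/γ = 40.41/1.2707 = 31.80 hours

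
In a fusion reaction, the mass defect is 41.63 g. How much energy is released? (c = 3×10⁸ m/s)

Convert mass defect: Δm = 41.63 g = 0.04163 kg
E = Δm·c² = 0.04163 × (3×10⁸)²
= 0.04163 × 9×10¹⁶ = 3.747×10¹⁵ J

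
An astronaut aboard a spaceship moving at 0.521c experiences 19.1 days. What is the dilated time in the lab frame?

Proper time Δt₀ = 19.1 days
γ = 1/√(1 - 0.521²) = 1.1716
Δt = γΔt₀ = 1.1716 × 19.1 = 22.38 days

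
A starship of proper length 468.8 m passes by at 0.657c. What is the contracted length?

Proper length L₀ = 468.8 m
γ = 1/√(1 - 0.657²) = 1.3265
L = L₀/γ = 468.8/1.3265 = 353.4 m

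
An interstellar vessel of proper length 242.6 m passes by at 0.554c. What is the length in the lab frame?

Proper length L₀ = 242.6 m
γ = 1/√(1 - 0.554²) = 1.201
L = L₀/γ = 242.6/1.201 = 202.0 m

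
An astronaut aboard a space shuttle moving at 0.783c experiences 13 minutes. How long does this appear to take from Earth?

Proper time Δt₀ = 13 minutes
γ = 1/√(1 - 0.783²) = 1.608
Δt = γΔt₀ = 1.608 × 13 = 20.90 minutes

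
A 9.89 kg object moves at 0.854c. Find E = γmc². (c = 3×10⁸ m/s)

γ = 1/√(1 - 0.854²) = 1.922
mc² = 9.89 × (3×10⁸)² = 8.901×10¹⁷ J
E = γmc² = 1.922 × 8.901×10¹⁷ = 1.711×10¹⁸ J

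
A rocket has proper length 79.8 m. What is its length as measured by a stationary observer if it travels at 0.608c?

Proper length L₀ = 79.8 m
γ = 1/√(1 - 0.608²) = 1.2595
L = L₀/γ = 79.8/1.2595 = 63.36 m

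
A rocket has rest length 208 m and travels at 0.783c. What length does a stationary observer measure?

Proper length L₀ = 208 m
γ = 1/√(1 - 0.783²) = 1.608
L = L₀/γ = 208/1.608 = 129.4 m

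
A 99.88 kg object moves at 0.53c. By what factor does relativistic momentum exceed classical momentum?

p_rel = γmv, p_class = mv
Ratio = γ = 1/√(1 - 0.53²) = 1.179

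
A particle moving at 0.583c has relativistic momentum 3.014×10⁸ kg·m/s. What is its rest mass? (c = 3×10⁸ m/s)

γ = 1/√(1 - 0.583²) = 1.231
v = 0.583 × 3×10⁸ = 1.749×10⁸ m/s
m = p/(γv) = 3.014×10⁸/(1.231 × 1.749×10⁸) = 1.400 kg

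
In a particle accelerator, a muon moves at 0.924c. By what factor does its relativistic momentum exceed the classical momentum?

p_rel = γmv, p_class = mv
Ratio = γ = 1/√(1 - 0.924²)
= 1/√(0.146224) = 2.615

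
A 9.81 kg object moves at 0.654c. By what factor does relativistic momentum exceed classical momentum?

p_rel = γmv, p_class = mv
Ratio = γ = 1/√(1 - 0.654²) = 1.322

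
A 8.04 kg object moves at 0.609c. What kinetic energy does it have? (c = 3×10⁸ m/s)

γ = 1/√(1 - 0.609²) = 1.2608
γ - 1 = 0.2608
KE = (γ-1)mc² = 0.2608 × 8.04 × (3×10⁸)² = 1.887×10¹⁷ J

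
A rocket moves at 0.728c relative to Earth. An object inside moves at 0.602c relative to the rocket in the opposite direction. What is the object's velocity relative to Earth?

Object's velocity in rocket frame is u' = -0.602c
u = (u' + v)/(1 + u'v/c²) = (v - 0.602)/(1 - 0.602·v/c²)
Numerator: 0.728 - 0.602 = 0.126
Denominator: 1 - 0.438256 = 0.561744
u = 0.126/0.561744 = 0.2243c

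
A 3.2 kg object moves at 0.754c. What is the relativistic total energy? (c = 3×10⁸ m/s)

γ = 1/√(1 - 0.754²) = 1.52236
mc² = 3.2 × (3×10⁸)² = 2.880×10¹⁷ J
E = γmc² = 1.52236 × 2.880×10¹⁷ = 4.384×10¹⁷ J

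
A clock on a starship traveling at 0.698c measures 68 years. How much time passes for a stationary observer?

Proper time Δt₀ = 68 years
γ = 1/√(1 - 0.698²) = 1.3965
Δt = γΔt₀ = 1.3965 × 68 = 94.96 years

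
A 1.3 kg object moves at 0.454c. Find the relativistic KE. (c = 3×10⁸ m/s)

γ = 1/√(1 - 0.454²) = 1.1223
γ - 1 = 0.1223
KE = (γ-1)mc² = 0.1223 × 1.3 × (3×10⁸)² = 1.431×10¹⁶ J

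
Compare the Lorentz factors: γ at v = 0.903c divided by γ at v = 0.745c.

γ₁ = 1/√(1 - 0.903²) = 2.328
γ₂ = 1/√(1 - 0.745²) = 1.499
γ₁/γ₂ = 2.328/1.499 = 1.553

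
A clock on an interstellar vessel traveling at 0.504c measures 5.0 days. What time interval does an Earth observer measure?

Proper time Δt₀ = 5.0 days
γ = 1/√(1 - 0.504²) = 1.1578
Δt = γΔt₀ = 1.1578 × 5.0 = 5.789 days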